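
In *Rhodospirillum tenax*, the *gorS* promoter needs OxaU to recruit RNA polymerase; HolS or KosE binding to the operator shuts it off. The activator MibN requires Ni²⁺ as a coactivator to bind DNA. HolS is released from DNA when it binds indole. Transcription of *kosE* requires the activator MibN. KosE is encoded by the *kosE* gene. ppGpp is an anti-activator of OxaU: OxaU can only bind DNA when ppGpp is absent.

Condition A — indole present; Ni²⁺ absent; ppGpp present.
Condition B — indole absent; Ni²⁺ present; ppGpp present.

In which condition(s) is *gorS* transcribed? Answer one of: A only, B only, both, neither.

Condition A:
Indole is present, so HolS is inactive.
Ni²⁺ is absent, so MibN is inactive.
Required activator MibN is absent, so *kosE* is not transcribed.
So KosE is not produced.
ppGpp is present, so OxaU is inactive.
Required activator OxaU is absent, so *gorS* is not transcribed.
→ *gorS* is OFF in A.
Condition B:
Indole is absent, so HolS is active.
Ni²⁺ is present, so MibN is active.
No repressor is bound and MibN is active, so *kosE* is transcribed.
So KosE is produced and active.
ppGpp is present, so OxaU is inactive.
With repressor HolS bound, *gorS* is not transcribed.
→ *gorS* is OFF in B.

neither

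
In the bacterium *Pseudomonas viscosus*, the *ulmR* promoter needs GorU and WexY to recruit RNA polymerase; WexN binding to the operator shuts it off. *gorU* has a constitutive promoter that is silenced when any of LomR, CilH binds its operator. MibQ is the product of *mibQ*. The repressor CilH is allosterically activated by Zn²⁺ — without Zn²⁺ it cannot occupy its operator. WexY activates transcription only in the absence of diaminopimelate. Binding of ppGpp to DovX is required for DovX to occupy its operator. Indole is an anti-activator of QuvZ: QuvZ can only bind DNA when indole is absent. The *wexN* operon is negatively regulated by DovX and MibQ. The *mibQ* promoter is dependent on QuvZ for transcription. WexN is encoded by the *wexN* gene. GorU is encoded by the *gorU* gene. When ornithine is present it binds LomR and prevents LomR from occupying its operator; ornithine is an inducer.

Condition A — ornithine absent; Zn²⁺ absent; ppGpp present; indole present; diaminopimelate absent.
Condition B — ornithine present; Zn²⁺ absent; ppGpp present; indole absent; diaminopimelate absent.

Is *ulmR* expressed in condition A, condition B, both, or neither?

B only

Condition A:
Ornithine is absent, so LomR is active.
Zn²⁺ is absent, so CilH is inactive.
With repressor LomR bound, *gorU* is not transcribed.
So GorU is not produced.
ppGpp is present, so DovX is active.
Indole is present, so QuvZ is inactive.
Required activator QuvZ is absent, so *mibQ* is not transcribed.
So MibQ is not produced.
With repressor DovX bound, *wexN* is not transcribed.
So WexN is not produced.
Diaminopimelate is absent, so WexY is active.
Required activator GorU is absent, so *ulmR* is not transcribed.
→ *ulmR* is OFF in A.
Condition B:
Ornithine is present, so LomR is inactive.
Zn²⁺ is absent, so CilH is inactive.
With no repressor bound, *gorU* is transcribed.
So GorU is produced and active.
ppGpp is present, so DovX is active.
Indole is absent, so QuvZ is active.
No repressor is bound and QuvZ is active, so *mibQ* is transcribed.
So MibQ is produced and active.
With repressor DovX bound, *wexN* is not transcribed.
So WexN is not produced.
Diaminopimelate is absent, so WexY is active.
No repressor is bound and GorU and WexY are active, so *ulmR* is transcribed.
→ *ulmR* is ON in B.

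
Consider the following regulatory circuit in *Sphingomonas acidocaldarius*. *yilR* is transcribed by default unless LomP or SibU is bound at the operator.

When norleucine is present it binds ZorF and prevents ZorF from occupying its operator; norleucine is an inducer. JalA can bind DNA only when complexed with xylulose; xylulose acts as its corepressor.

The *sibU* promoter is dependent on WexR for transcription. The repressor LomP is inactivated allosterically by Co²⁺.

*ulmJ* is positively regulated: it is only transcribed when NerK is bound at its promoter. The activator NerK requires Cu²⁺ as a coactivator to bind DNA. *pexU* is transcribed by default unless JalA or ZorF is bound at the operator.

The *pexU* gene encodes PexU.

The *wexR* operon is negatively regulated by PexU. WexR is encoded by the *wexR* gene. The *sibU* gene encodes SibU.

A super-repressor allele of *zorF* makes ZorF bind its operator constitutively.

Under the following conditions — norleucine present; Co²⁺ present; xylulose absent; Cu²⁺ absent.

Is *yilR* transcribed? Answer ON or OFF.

Co²⁺ is present, so LomP is inactive.
Xylulose is absent, so JalA is inactive.
ZorF is constitutively active in this strain.
With repressor ZorF bound, *pexU* is not transcribed.
So PexU is not produced.
With no repressor bound, *wexR* is transcribed.
So WexR is produced and active.
No repressor is bound and WexR is active, so *sibU* is transcribed.
So SibU is produced and active.
With repressor SibU bound, *yilR* is not transcribed.

OFF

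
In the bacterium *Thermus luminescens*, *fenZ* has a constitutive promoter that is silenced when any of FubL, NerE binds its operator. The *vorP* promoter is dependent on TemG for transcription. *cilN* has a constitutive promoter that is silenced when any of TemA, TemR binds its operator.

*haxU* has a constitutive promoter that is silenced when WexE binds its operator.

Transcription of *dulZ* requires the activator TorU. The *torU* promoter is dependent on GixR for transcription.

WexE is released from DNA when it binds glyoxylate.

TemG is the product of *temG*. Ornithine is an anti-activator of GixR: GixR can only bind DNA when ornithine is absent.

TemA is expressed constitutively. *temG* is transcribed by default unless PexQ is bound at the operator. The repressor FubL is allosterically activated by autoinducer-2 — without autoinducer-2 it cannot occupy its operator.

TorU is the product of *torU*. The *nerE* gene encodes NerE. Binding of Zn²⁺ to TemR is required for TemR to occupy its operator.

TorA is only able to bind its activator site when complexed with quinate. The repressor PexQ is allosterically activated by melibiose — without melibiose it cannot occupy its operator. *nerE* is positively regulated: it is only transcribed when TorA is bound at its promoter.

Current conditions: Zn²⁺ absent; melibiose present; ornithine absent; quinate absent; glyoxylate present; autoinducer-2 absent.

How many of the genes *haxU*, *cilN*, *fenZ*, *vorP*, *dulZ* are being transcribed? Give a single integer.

3

Glyoxylate is present, so WexE is inactive.
With no repressor bound, *haxU* is transcribed.
→ *haxU* is ON.
TemA is produced constitutively and is active.
Zn²⁺ is absent, so TemR is inactive.
With repressor TemA bound, *cilN* is not transcribed.
→ *cilN* is OFF.
Autoinducer-2 is absent, so FubL is inactive.
Quinate is absent, so TorA is inactive.
Required activator TorA is absent, so *nerE* is not transcribed.
So NerE is not produced.
With no repressor bound, *fenZ* is transcribed.
→ *fenZ* is ON.
Melibiose is present, so PexQ is active.
With repressor PexQ bound, *temG* is not transcribed.
So TemG is not produced.
Required activator TemG is absent, so *vorP* is not transcribed.
→ *vorP* is OFF.
Ornithine is absent, so GixR is active.
No repressor is bound and GixR is active, so *torU* is transcribed.
So TorU is produced and active.
No repressor is bound and TorU is active, so *dulZ* is transcribed.
→ *dulZ* is ON.
3 of the 5 genes are transcribed.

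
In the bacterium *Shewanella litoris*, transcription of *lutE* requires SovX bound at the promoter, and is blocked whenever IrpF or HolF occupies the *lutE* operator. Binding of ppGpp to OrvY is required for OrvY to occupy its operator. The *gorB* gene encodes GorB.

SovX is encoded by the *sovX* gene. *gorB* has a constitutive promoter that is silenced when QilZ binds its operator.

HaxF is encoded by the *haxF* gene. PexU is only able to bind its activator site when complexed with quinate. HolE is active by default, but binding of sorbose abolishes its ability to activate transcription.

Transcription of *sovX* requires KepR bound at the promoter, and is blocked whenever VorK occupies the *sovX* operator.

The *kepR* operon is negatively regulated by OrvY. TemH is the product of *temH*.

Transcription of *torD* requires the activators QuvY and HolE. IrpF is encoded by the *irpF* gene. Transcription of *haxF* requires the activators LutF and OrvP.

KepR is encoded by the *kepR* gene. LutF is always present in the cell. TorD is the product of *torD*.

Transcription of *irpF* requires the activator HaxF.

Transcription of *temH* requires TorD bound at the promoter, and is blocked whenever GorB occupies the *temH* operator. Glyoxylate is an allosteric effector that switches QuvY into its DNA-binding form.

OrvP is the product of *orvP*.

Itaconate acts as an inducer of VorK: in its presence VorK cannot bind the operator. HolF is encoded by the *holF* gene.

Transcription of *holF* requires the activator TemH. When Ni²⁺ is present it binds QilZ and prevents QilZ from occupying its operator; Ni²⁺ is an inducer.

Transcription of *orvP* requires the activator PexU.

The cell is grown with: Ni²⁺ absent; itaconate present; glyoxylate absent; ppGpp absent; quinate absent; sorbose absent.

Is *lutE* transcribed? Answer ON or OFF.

LutF is produced constitutively and is active.
Quinate is absent, so PexU is inactive.
Required activator PexU is absent, so *orvP* is not transcribed.
So OrvP is not produced.
Required activator OrvP is absent, so *haxF* is not transcribed.
So HaxF is not produced.
Required activator HaxF is absent, so *irpF* is not transcribed.
So IrpF is not produced.
Glyoxylate is absent, so QuvY is inactive.
Sorbose is absent, so HolE is active.
Required activator QuvY is absent, so *torD* is not transcribed.
So TorD is not produced.
Ni²⁺ is absent, so QilZ is active.
With repressor QilZ bound, *gorB* is not transcribed.
So GorB is not produced.
Required activator TorD is absent, so *temH* is not transcribed.
So TemH is not produced.
Required activator TemH is absent, so *holF* is not transcribed.
So HolF is not produced.
ppGpp is absent, so OrvY is inactive.
With no repressor bound, *kepR* is transcribed.
So KepR is produced and active.
Itaconate is present, so VorK is inactive.
No repressor is bound and KepR is active, so *sovX* is transcribed.
So SovX is produced and active.
No repressor is bound and SovX is active, so *lutE* is transcribed.

ON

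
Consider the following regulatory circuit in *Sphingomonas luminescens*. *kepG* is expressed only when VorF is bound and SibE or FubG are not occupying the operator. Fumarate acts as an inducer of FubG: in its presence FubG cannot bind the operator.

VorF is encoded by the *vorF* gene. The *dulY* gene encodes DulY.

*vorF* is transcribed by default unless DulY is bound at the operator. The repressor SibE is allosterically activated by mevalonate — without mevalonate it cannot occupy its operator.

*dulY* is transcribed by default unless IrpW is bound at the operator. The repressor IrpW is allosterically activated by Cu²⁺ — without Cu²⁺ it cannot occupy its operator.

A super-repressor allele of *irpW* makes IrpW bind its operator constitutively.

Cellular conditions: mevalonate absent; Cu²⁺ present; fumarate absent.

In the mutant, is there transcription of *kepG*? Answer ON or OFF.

OFF

Mevalonate is absent, so SibE is inactive.
Fumarate is absent, so FubG is active.
IrpW is constitutively active in this strain.
With repressor IrpW bound, *dulY* is not transcribed.
So DulY is not produced.
With no repressor bound, *vorF* is transcribed.
So VorF is produced and active.
With repressor FubG bound, *kepG* is not transcribed.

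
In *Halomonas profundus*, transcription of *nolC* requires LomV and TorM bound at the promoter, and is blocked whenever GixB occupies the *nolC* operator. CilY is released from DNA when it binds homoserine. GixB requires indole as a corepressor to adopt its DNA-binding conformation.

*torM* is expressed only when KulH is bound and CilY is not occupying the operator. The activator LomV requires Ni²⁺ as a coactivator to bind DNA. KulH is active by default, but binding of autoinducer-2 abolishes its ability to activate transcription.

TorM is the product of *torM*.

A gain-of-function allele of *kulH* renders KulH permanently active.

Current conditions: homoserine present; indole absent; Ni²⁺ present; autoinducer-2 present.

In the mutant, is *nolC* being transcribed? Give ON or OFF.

Ni²⁺ is present, so LomV is active.
Indole is absent, so GixB is inactive.
KulH is constitutively active in this strain.
Homoserine is present, so CilY is inactive.
No repressor is bound and KulH is active, so *torM* is transcribed.
So TorM is produced and active.
No repressor is bound and LomV and TorM are active, so *nolC* is transcribed.

ON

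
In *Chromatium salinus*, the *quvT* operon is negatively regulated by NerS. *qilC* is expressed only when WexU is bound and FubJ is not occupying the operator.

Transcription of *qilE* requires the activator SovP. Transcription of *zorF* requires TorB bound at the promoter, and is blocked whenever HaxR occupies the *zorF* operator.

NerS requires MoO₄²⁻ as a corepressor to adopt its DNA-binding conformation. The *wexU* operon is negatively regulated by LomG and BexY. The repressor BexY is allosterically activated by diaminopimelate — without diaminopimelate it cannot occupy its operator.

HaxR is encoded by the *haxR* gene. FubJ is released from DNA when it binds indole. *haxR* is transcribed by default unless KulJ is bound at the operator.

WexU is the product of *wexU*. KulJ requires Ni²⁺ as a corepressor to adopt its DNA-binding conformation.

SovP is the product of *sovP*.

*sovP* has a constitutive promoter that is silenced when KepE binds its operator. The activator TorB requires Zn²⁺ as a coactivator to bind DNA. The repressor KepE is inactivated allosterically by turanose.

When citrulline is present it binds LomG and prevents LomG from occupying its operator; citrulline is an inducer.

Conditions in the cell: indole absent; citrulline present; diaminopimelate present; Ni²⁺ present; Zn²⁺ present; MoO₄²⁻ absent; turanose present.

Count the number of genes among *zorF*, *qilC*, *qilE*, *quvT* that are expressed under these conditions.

Ni²⁺ is present, so KulJ is active.
With repressor KulJ bound, *haxR* is not transcribed.
So HaxR is not produced.
Zn²⁺ is present, so TorB is active.
No repressor is bound and TorB is active, so *zorF* is transcribed.
→ *zorF* is ON.
Indole is absent, so FubJ is active.
Citrulline is present, so LomG is inactive.
Diaminopimelate is present, so BexY is active.
With repressor BexY bound, *wexU* is not transcribed.
So WexU is not produced.
With repressor FubJ bound, *qilC* is not transcribed.
→ *qilC* is OFF.
Turanose is present, so KepE is inactive.
With no repressor bound, *sovP* is transcribed.
So SovP is produced and active.
No repressor is bound and SovP is active, so *qilE* is transcribed.
→ *qilE* is ON.
MoO₄²⁻ is absent, so NerS is inactive.
With no repressor bound, *quvT* is transcribed.
→ *quvT* is ON.
3 of the 4 genes are transcribed.

3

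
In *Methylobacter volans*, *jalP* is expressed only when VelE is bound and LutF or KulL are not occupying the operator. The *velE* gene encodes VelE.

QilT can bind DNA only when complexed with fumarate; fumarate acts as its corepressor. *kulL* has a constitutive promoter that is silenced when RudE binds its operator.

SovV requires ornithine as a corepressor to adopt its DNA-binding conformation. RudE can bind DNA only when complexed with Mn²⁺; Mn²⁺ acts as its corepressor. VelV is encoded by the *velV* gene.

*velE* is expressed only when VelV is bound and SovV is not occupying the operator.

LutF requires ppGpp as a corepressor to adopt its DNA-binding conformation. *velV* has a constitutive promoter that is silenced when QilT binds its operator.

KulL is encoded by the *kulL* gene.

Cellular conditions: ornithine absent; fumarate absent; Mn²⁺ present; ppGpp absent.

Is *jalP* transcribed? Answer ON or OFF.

ON

Ornithine is absent, so SovV is inactive.
Fumarate is absent, so QilT is inactive.
With no repressor bound, *velV* is transcribed.
So VelV is produced and active.
No repressor is bound and VelV is active, so *velE* is transcribed.
So VelE is produced and active.
ppGpp is absent, so LutF is inactive.
Mn²⁺ is present, so RudE is active.
With repressor RudE bound, *kulL* is not transcribed.
So KulL is not produced.
No repressor is bound and VelE is active, so *jalP* is transcribed.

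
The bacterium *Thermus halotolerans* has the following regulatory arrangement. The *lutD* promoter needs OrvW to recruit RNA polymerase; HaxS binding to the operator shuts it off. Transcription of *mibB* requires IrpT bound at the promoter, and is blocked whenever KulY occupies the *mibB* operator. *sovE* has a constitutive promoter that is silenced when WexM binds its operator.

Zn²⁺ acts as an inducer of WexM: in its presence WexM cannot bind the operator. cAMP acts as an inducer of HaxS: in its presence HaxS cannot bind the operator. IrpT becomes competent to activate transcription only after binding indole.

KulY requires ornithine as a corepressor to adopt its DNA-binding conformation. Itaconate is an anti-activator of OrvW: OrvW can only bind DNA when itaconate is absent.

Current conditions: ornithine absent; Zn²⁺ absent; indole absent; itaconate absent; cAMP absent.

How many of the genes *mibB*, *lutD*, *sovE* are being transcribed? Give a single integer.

0

Ornithine is absent, so KulY is inactive.
Indole is absent, so IrpT is inactive.
Required activator IrpT is absent, so *mibB* is not transcribed.
→ *mibB* is OFF.
cAMP is absent, so HaxS is active.
Itaconate is absent, so OrvW is active.
With repressor HaxS bound, *lutD* is not transcribed.
→ *lutD* is OFF.
Zn²⁺ is absent, so WexM is active.
With repressor WexM bound, *sovE* is not transcribed.
→ *sovE* is OFF.
0 of the 3 genes are transcribed.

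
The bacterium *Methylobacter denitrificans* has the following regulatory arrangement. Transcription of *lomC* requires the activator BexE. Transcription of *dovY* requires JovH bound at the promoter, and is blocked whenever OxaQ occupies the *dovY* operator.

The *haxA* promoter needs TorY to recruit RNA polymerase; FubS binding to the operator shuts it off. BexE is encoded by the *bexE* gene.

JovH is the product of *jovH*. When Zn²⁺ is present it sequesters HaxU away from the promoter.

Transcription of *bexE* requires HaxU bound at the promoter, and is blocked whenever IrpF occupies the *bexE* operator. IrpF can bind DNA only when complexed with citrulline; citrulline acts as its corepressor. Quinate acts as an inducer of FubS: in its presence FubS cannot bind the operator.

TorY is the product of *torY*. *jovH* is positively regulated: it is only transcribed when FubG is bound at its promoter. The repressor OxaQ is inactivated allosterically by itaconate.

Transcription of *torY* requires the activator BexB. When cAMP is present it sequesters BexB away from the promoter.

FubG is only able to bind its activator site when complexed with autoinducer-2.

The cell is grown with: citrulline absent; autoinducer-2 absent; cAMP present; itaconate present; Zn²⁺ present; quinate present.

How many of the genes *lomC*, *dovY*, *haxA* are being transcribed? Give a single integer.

0

Citrulline is absent, so IrpF is inactive.
Zn²⁺ is present, so HaxU is inactive.
Required activator HaxU is absent, so *bexE* is not transcribed.
So BexE is not produced.
Required activator BexE is absent, so *lomC* is not transcribed.
→ *lomC* is OFF.
Autoinducer-2 is absent, so FubG is inactive.
Required activator FubG is absent, so *jovH* is not transcribed.
So JovH is not produced.
Itaconate is present, so OxaQ is inactive.
Required activator JovH is absent, so *dovY* is not transcribed.
→ *dovY* is OFF.
cAMP is present, so BexB is inactive.
Required activator BexB is absent, so *torY* is not transcribed.
So TorY is not produced.
Quinate is present, so FubS is inactive.
Required activator TorY is absent, so *haxA* is not transcribed.
→ *haxA* is OFF.
0 of the 3 genes are transcribed.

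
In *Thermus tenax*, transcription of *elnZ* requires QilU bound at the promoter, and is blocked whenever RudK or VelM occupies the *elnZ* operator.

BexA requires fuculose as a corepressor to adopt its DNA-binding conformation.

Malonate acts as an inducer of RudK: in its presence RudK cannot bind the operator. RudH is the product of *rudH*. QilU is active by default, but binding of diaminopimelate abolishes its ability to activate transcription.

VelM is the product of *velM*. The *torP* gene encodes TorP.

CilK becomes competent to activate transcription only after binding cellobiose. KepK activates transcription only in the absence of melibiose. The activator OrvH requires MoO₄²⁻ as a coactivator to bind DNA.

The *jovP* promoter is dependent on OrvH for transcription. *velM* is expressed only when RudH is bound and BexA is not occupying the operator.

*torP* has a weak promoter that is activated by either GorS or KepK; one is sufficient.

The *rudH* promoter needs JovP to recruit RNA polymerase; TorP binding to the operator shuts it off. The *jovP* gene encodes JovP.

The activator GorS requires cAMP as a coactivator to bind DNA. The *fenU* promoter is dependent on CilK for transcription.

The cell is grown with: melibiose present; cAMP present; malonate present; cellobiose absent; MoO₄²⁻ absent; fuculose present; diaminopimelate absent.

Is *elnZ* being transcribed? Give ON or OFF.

Malonate is present, so RudK is inactive.
Diaminopimelate is absent, so QilU is active.
cAMP is present, so GorS is active.
Melibiose is present, so KepK is inactive.
Activator GorS is present, so *torP* is transcribed.
So TorP is produced and active.
MoO₄²⁻ is absent, so OrvH is inactive.
Required activator OrvH is absent, so *jovP* is not transcribed.
So JovP is not produced.
With repressor TorP bound, *rudH* is not transcribed.
So RudH is not produced.
Fuculose is present, so BexA is active.
With repressor BexA bound, *velM* is not transcribed.
So VelM is not produced.
No repressor is bound and QilU is active, so *elnZ* is transcribed.

ON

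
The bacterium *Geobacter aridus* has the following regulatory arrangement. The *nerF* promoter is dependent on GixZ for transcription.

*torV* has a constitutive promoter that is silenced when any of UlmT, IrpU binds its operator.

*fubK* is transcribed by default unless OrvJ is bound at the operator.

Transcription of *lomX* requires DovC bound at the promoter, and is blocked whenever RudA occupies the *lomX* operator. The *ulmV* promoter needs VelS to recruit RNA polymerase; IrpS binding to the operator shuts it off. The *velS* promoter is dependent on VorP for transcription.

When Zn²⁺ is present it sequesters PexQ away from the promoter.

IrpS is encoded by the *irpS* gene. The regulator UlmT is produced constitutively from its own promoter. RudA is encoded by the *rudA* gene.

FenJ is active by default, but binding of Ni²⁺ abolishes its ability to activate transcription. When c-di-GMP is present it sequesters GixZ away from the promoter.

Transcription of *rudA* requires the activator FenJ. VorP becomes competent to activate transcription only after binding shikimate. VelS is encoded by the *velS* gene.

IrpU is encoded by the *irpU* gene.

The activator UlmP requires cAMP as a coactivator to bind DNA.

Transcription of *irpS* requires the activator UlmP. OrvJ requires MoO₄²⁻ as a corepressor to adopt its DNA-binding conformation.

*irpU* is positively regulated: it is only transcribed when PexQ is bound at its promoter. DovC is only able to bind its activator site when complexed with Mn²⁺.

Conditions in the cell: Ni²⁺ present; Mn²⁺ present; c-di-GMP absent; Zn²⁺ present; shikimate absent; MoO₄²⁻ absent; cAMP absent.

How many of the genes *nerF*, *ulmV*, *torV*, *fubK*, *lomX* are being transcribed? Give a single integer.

3

c-di-GMP is absent, so GixZ is active.
No repressor is bound and GixZ is active, so *nerF* is transcribed.
→ *nerF* is ON.
cAMP is absent, so UlmP is inactive.
Required activator UlmP is absent, so *irpS* is not transcribed.
So IrpS is not produced.
Shikimate is absent, so VorP is inactive.
Required activator VorP is absent, so *velS* is not transcribed.
So VelS is not produced.
Required activator VelS is absent, so *ulmV* is not transcribed.
→ *ulmV* is OFF.
UlmT is produced constitutively and is active.
Zn²⁺ is present, so PexQ is inactive.
Required activator PexQ is absent, so *irpU* is not transcribed.
So IrpU is not produced.
With repressor UlmT bound, *torV* is not transcribed.
→ *torV* is OFF.
MoO₄²⁻ is absent, so OrvJ is inactive.
With no repressor bound, *fubK* is transcribed.
→ *fubK* is ON.
Ni²⁺ is present, so FenJ is inactive.
Required activator FenJ is absent, so *rudA* is not transcribed.
So RudA is not produced.
Mn²⁺ is present, so DovC is active.
No repressor is bound and DovC is active, so *lomX* is transcribed.
→ *lomX* is ON.
3 of the 5 genes are transcribed.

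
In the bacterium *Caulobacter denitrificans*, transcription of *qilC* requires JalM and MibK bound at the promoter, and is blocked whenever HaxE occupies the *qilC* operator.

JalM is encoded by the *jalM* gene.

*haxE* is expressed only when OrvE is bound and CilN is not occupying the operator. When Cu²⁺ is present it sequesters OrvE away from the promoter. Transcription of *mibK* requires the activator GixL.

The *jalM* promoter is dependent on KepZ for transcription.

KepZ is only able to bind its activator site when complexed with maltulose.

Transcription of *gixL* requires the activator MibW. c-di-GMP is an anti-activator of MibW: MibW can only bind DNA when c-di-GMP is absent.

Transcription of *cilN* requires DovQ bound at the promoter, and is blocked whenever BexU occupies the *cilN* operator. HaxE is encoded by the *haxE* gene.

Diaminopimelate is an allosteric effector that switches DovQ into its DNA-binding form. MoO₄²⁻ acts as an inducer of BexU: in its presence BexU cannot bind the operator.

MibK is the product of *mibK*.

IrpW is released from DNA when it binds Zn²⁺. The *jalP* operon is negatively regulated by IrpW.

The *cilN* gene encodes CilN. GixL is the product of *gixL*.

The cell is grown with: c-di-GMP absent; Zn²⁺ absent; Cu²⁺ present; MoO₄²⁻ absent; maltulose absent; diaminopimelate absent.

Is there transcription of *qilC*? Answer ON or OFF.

OFF

Maltulose is absent, so KepZ is inactive.
Required activator KepZ is absent, so *jalM* is not transcribed.
So JalM is not produced.
c-di-GMP is absent, so MibW is active.
No repressor is bound and MibW is active, so *gixL* is transcribed.
So GixL is produced and active.
No repressor is bound and GixL is active, so *mibK* is transcribed.
So MibK is produced and active.
Cu²⁺ is present, so OrvE is inactive.
Diaminopimelate is absent, so DovQ is inactive.
MoO₄²⁻ is absent, so BexU is active.
With repressor BexU bound, *cilN* is not transcribed.
So CilN is not produced.
Required activator OrvE is absent, so *haxE* is not transcribed.
So HaxE is not produced.
Required activator JalM is absent, so *qilC* is not transcribed.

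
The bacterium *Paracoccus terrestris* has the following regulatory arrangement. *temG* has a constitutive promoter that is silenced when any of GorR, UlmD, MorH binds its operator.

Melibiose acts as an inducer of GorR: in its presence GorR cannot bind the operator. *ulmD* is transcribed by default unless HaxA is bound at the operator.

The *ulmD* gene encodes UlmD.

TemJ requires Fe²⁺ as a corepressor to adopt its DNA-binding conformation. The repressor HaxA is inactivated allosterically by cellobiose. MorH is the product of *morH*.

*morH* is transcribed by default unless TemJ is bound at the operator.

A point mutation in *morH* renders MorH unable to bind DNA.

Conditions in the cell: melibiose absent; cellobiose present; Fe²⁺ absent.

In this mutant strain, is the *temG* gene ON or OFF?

Melibiose is absent, so GorR is active.
Cellobiose is present, so HaxA is inactive.
With no repressor bound, *ulmD* is transcribed.
So UlmD is produced and active.
MorH is non-functional in this strain, so it has no effect.
With repressor GorR bound, *temG* is not transcribed.

OFF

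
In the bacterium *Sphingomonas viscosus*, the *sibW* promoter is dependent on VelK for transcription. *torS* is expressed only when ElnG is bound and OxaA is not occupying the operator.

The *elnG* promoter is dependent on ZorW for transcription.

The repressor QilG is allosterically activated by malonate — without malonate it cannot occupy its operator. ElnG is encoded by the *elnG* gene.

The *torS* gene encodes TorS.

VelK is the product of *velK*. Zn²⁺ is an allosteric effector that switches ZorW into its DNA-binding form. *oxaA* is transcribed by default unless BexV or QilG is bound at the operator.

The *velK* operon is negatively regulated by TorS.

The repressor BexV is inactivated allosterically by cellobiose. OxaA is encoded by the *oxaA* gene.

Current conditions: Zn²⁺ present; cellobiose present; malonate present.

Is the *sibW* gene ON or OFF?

Cellobiose is present, so BexV is inactive.
Malonate is present, so QilG is active.
With repressor QilG bound, *oxaA* is not transcribed.
So OxaA is not produced.
Zn²⁺ is present, so ZorW is active.
No repressor is bound and ZorW is active, so *elnG* is transcribed.
So ElnG is produced and active.
No repressor is bound and ElnG is active, so *torS* is transcribed.
So TorS is produced and active.
With repressor TorS bound, *velK* is not transcribed.
So VelK is not produced.
Required activator VelK is absent, so *sibW* is not transcribed.

OFF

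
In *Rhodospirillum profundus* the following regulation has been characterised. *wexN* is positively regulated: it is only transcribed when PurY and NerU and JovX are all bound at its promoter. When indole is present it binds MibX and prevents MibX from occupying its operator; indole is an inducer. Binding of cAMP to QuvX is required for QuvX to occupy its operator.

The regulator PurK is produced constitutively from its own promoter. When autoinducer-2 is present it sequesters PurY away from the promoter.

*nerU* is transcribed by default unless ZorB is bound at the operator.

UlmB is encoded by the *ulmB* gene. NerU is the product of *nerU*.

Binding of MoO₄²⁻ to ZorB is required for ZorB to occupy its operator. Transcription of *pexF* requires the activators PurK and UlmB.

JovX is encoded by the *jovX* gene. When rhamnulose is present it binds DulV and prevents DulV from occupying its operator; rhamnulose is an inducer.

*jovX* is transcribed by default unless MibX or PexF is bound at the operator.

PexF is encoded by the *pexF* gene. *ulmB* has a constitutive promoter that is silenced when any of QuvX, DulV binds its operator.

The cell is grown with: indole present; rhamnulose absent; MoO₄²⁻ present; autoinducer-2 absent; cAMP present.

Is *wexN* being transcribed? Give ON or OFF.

OFF

Autoinducer-2 is absent, so PurY is active.
MoO₄²⁻ is present, so ZorB is active.
With repressor ZorB bound, *nerU* is not transcribed.
So NerU is not produced.
Indole is present, so MibX is inactive.
PurK is produced constitutively and is active.
cAMP is present, so QuvX is active.
Rhamnulose is absent, so DulV is active.
With repressor QuvX bound, *ulmB* is not transcribed.
So UlmB is not produced.
Required activator UlmB is absent, so *pexF* is not transcribed.
So PexF is not produced.
With no repressor bound, *jovX* is transcribed.
So JovX is produced and active.
Required activator NerU is absent, so *wexN* is not transcribed.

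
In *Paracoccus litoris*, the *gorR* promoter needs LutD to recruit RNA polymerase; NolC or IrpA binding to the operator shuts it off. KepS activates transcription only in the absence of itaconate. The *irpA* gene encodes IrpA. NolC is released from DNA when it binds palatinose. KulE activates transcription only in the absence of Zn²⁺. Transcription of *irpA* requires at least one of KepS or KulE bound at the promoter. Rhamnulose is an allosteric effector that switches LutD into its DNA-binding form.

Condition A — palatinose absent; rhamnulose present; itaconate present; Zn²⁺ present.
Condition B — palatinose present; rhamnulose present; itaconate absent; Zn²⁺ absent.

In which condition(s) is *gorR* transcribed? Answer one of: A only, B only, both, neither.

Condition A:
Palatinose is absent, so NolC is active.
Rhamnulose is present, so LutD is active.
Itaconate is present, so KepS is inactive.
Zn²⁺ is present, so KulE is inactive.
No activator is available at the *irpA* promoter, so *irpA* is not transcribed.
So IrpA is not produced.
With repressor NolC bound, *gorR* is not transcribed.
→ *gorR* is OFF in A.
Condition B:
Palatinose is present, so NolC is inactive.
Rhamnulose is present, so LutD is active.
Itaconate is absent, so KepS is active.
Zn²⁺ is absent, so KulE is active.
Activator KepS is present, so *irpA* is transcribed.
So IrpA is produced and active.
With repressor IrpA bound, *gorR* is not transcribed.
→ *gorR* is OFF in B.

neither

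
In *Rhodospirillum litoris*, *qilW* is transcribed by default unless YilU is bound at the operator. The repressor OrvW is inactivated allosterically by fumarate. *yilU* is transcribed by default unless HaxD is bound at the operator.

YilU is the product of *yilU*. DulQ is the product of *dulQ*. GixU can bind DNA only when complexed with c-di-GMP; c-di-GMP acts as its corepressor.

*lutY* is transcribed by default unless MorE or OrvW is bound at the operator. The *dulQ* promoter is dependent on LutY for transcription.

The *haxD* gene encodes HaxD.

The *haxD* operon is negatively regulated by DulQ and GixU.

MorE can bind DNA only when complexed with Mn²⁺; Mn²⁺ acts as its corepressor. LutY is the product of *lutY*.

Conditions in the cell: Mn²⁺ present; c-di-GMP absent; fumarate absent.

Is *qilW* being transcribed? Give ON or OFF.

ON

Mn²⁺ is present, so MorE is active.
Fumarate is absent, so OrvW is active.
With repressor MorE bound, *lutY* is not transcribed.
So LutY is not produced.
Required activator LutY is absent, so *dulQ* is not transcribed.
So DulQ is not produced.
c-di-GMP is absent, so GixU is inactive.
With no repressor bound, *haxD* is transcribed.
So HaxD is produced and active.
With repressor HaxD bound, *yilU* is not transcribed.
So YilU is not produced.
With no repressor bound, *qilW* is transcribed.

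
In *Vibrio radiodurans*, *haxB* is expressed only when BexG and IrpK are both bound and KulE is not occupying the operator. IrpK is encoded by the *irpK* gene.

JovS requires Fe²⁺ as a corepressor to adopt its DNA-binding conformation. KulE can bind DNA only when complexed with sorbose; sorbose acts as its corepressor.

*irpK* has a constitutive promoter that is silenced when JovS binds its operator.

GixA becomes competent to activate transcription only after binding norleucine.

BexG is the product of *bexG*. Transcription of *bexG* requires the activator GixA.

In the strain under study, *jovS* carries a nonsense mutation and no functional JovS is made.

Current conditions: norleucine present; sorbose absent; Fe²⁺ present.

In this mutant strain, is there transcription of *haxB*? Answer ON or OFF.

ON

Sorbose is absent, so KulE is inactive.
Norleucine is present, so GixA is active.
No repressor is bound and GixA is active, so *bexG* is transcribed.
So BexG is produced and active.
JovS is non-functional in this strain, so it has no effect.
With no repressor bound, *irpK* is transcribed.
So IrpK is produced and active.
No repressor is bound and BexG and IrpK are active, so *haxB* is transcribed.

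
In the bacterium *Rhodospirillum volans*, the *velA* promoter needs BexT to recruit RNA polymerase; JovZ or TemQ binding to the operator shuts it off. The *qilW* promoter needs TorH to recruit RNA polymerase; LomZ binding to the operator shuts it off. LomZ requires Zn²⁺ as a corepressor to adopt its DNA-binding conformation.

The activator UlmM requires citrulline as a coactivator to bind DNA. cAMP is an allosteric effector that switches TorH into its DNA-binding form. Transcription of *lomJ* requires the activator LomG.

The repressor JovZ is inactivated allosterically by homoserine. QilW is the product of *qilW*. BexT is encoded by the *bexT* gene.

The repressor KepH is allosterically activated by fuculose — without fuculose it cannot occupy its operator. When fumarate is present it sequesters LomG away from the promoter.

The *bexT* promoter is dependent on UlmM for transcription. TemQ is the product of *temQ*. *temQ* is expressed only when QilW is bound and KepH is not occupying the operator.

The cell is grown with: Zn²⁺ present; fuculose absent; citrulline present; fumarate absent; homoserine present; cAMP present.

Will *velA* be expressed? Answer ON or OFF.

ON

Homoserine is present, so JovZ is inactive.
cAMP is present, so TorH is active.
Zn²⁺ is present, so LomZ is active.
With repressor LomZ bound, *qilW* is not transcribed.
So QilW is not produced.
Fuculose is absent, so KepH is inactive.
Required activator QilW is absent, so *temQ* is not transcribed.
So TemQ is not produced.
Citrulline is present, so UlmM is active.
No repressor is bound and UlmM is active, so *bexT* is transcribed.
So BexT is produced and active.
No repressor is bound and BexT is active, so *velA* is transcribed.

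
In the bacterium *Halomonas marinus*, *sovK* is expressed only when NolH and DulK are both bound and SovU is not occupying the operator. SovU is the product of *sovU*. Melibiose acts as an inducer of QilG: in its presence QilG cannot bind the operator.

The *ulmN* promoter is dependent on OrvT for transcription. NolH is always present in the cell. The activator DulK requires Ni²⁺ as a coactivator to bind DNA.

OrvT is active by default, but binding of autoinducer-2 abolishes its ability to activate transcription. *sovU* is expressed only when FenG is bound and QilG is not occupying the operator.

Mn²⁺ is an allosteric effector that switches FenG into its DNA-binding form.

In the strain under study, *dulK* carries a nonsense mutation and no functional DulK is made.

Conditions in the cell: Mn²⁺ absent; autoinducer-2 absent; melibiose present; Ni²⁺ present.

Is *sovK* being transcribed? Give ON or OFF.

OFF

Melibiose is present, so QilG is inactive.
Mn²⁺ is absent, so FenG is inactive.
Required activator FenG is absent, so *sovU* is not transcribed.
So SovU is not produced.
NolH is produced constitutively and is active.
DulK is non-functional in this strain, so it has no effect.
Required activator DulK is absent, so *sovK* is not transcribed.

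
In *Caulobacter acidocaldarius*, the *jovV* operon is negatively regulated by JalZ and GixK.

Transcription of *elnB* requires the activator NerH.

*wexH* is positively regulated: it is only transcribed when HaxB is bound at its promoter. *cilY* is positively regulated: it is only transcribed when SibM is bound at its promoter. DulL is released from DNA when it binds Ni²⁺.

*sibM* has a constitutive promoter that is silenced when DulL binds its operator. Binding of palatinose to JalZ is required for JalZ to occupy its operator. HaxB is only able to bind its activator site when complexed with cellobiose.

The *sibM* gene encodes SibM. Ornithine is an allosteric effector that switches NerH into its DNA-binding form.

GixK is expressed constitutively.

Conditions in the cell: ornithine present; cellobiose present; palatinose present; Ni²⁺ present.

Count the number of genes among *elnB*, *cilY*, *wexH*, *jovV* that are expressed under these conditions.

3

Ornithine is present, so NerH is active.
No repressor is bound and NerH is active, so *elnB* is transcribed.
→ *elnB* is ON.
Ni²⁺ is present, so DulL is inactive.
With no repressor bound, *sibM* is transcribed.
So SibM is produced and active.
No repressor is bound and SibM is active, so *cilY* is transcribed.
→ *cilY* is ON.
Cellobiose is present, so HaxB is active.
No repressor is bound and HaxB is active, so *wexH* is transcribed.
→ *wexH* is ON.
Palatinose is present, so JalZ is active.
GixK is produced constitutively and is active.
With repressor JalZ bound, *jovV* is not transcribed.
→ *jovV* is OFF.
3 of the 4 genes are transcribed.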